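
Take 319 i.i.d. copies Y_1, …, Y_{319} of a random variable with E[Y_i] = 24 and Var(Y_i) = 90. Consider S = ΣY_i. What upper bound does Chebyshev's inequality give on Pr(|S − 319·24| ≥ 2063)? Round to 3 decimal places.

Var(S) = n·Var(Y_i) = 319·90 = 28710.
Chebyshev: Pr(|S − 319·24| ≥ 2063) ≤ Var(S)/2063² = 28710/4255969 = 0.0067.

0.007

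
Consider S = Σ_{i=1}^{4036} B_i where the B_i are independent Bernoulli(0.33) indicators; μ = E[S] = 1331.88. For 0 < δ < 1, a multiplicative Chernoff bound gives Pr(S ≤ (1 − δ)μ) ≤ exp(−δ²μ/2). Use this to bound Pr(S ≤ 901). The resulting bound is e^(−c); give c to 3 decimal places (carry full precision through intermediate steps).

Write 901 = (1 − δ)μ, so δ = 1 − 901/1331.88 = 0.3235126…
Then the exponent is δ²μ/2 = (μ − 901)²/(2μ) = 69.697561.

69.698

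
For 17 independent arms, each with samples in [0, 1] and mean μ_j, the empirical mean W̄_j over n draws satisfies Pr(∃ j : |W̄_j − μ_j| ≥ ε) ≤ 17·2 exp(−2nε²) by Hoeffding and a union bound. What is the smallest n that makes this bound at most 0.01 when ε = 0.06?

1130

Need 2·17·exp(−2nε²) ≤ 0.01, i.e. exp(−2nε²) ≤ 0.01/34.
So 2nε² ≥ ln(34/0.01) = 8.131531.
Hence n ≥ 8.131531/(2·0.06²) = 1129.379.
The smallest integer n is 1130.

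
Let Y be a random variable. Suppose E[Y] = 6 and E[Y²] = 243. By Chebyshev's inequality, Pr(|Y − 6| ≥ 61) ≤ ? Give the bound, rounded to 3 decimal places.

0.056

Var(Y) = E[Y²] − (E[Y])² = 243 − 36 = 207.
Chebyshev's inequality: Pr(|Y − μ| ≥ t) ≤ Var(Y)/t² = 207/3721 = 0.0556.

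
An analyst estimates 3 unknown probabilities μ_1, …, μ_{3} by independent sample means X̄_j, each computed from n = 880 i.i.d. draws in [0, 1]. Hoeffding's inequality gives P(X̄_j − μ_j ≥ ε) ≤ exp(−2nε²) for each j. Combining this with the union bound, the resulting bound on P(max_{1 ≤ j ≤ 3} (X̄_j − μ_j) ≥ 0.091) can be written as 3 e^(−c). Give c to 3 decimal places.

Union bound over the 3 events: P(max_{1 ≤ j ≤ 3} (X̄_j − μ_j) ≥ 0.091) ≤ 3·exp(−2nε²) = 3 exp(−2·880·0.091²).
So c = 2·880·0.091² = 14.5746.

14.575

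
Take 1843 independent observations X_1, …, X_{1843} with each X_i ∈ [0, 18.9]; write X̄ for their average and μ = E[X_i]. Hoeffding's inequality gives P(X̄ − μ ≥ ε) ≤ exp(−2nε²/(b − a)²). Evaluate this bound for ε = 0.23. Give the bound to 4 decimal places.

Exponent: 2nε²/(b − a)² = 2·1843·0.23² / 18.9² = 0.54587.
Bound = exp(−0.54587) = 0.57934.

0.5793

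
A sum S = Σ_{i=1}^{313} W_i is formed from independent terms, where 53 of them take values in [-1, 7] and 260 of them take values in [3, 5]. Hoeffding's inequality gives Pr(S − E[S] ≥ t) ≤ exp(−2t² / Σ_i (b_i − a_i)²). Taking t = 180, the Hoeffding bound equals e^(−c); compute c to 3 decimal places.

Σ(b_i − a_i)² = 53·8² + 260·2² = 4432.
c = 2t² / 4432 = 2·180² / 4432 = 14.6209.

14.621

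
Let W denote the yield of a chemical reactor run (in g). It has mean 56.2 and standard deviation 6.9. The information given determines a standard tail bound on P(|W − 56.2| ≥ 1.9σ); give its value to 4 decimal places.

Mean and variance are known, so Chebyshev's inequality applies.
Chebyshev: P(|W − μ| ≥ t) ≤ Var(W)/t².
Var(W) = σ² = 6.9² = 47.61.
t = 1.9·6.9 = 13.11.
Bound = 47.61 / 171.8721 = 0.2770.

0.2770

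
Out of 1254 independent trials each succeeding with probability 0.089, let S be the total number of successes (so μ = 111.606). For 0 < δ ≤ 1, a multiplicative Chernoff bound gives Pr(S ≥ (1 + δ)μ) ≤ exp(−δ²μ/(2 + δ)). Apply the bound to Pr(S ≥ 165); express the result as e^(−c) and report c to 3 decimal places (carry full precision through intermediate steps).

10.307

Write 165 = (1 + δ)μ, so δ = 165/111.606 − 1 = 0.4784151…
Then the exponent is δ²μ/(2 + δ) = (165 − μ)² / (μ·(2 + δ)) = 10.306787.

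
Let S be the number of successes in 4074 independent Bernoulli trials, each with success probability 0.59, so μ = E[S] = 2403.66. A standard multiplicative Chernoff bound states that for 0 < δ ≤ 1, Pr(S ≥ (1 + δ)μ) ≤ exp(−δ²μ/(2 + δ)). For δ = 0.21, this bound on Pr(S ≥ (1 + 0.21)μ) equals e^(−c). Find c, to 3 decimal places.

c = δ²μ/(2 + δ) = 0.21²·2403.66/(2 + 0.21) = 47.9644.

47.964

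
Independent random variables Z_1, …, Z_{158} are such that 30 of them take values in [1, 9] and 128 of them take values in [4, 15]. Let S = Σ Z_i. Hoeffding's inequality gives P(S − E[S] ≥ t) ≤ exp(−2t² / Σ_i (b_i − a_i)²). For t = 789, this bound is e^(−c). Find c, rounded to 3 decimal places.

71.521

Σ(b_i − a_i)² = 30·8² + 128·11² = 17408.
c = 2t² / 17408 = 2·789² / 17408 = 71.5213.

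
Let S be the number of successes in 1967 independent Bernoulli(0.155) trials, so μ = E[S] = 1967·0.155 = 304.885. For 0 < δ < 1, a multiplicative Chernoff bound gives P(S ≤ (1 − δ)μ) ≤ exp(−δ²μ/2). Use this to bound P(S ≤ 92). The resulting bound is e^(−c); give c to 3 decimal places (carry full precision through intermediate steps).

Write 92 = (1 − δ)μ, so δ = 1 − 92/304.885 = 0.6982469…
Then the exponent is δ²μ/2 = (μ − 92)²/(2μ) = 74.323144.

74.323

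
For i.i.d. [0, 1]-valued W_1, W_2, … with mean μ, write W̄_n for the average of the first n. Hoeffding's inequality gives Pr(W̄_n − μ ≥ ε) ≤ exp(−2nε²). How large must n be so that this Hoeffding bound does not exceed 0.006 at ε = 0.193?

Require exp(−2nε²) ≤ 0.006, i.e. 2nε² ≥ ln(1/0.006) = 5.115996.
So n ≥ 5.115996 / (2·0.193²) = 68.673.
The smallest integer n is 69.

69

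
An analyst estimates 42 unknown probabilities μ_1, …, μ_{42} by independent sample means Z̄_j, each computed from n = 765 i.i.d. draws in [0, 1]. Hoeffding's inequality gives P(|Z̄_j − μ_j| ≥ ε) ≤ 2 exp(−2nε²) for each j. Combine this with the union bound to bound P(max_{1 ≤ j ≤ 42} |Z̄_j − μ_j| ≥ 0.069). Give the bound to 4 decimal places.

Per-experiment Hoeffding bound: 2·exp(−2·765·0.069²) = 2·exp(−7.28433) = 0.0013724.
Union bound over 42 events: 42·0.0013724 = 0.05764.

0.0576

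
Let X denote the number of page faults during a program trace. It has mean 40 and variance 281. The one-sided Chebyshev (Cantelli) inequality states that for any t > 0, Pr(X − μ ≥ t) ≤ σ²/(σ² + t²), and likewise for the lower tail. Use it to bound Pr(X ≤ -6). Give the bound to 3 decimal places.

Here σ² = 281 and t = 46, so σ² + t² = 2397.
Cantelli's bound: 281/2397 = 0.1172.

0.117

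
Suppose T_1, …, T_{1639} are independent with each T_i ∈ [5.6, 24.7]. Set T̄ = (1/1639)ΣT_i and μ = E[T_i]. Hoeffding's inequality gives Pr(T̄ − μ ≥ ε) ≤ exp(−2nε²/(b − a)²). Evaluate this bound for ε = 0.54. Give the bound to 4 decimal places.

0.0728

Exponent: 2nε²/(b − a)² = 2·1639·0.54² / 19.1² = 2.62017.
Bound = exp(−2.62017) = 0.07279.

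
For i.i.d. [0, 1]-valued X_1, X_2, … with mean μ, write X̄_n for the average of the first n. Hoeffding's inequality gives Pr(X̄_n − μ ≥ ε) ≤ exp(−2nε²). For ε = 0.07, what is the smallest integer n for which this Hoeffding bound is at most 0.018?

410

Require exp(−2nε²) ≤ 0.018, i.e. 2nε² ≥ ln(1/0.018) = 4.017384.
So n ≥ 4.017384 / (2·0.07²) = 409.937.
The smallest integer n is 410.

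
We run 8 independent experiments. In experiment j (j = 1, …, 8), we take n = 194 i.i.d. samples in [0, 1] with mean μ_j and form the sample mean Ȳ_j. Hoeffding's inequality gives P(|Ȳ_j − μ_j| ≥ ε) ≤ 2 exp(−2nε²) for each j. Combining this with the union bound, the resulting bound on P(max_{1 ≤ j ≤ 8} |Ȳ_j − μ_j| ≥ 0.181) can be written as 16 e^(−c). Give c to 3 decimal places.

12.711

Union bound over the 8 events: P(max_{1 ≤ j ≤ 8} |Ȳ_j − μ_j| ≥ 0.181) ≤ 8·2·exp(−2nε²) = 16 exp(−2·194·0.181²).
So c = 2·194·0.181² = 12.7113.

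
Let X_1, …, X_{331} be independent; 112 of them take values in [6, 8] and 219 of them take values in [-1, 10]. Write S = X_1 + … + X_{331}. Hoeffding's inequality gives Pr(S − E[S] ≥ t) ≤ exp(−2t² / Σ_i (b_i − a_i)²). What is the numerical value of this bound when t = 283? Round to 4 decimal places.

Σ(b_i − a_i)² = 112·2² + 219·11² = 26947.
Exponent = 2·283² / 26947 = 5.94419.
Bound = exp(−5.94419) = 0.00262.

0.0026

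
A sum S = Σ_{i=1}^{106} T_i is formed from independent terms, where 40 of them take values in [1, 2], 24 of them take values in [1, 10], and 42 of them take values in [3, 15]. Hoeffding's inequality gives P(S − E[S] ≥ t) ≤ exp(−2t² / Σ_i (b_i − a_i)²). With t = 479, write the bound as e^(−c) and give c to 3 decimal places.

57.132

Σ(b_i − a_i)² = 40·1² + 24·9² + 42·12² = 8032.
c = 2t² / 8032 = 2·479² / 8032 = 57.1317.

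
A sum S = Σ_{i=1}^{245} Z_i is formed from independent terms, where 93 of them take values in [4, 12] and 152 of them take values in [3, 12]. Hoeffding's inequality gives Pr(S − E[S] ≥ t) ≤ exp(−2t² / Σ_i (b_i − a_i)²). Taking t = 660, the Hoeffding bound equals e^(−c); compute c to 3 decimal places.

Σ(b_i − a_i)² = 93·8² + 152·9² = 18264.
c = 2t² / 18264 = 2·660² / 18264 = 47.7004.

47.700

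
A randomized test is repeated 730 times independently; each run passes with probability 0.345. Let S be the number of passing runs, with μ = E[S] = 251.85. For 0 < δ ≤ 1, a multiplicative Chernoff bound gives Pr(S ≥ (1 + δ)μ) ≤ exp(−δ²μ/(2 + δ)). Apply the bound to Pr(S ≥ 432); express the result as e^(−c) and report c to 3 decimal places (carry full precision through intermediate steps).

Write 432 = (1 + δ)μ, so δ = 432/251.85 − 1 = 0.7153067…
Then the exponent is δ²μ/(2 + δ) = (432 − μ)² / (μ·(2 + δ)) = 47.457809.

47.458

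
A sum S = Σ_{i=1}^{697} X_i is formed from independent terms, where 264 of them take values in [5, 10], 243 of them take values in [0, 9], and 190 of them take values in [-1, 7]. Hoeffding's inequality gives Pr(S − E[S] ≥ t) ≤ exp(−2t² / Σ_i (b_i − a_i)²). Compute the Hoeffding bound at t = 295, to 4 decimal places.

Σ(b_i − a_i)² = 264·5² + 243·9² + 190·8² = 38443.
Exponent = 2·295² / 38443 = 4.52748.
Bound = exp(−4.52748) = 0.01081.

0.0108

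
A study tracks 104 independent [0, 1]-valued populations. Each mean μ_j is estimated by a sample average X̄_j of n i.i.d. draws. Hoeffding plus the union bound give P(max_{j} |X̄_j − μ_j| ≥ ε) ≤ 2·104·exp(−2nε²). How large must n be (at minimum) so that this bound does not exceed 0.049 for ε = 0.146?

196

Need 2·104·exp(−2nε²) ≤ 0.049, i.e. exp(−2nε²) ≤ 0.049/208.
So 2nε² ≥ ln(208/0.049) = 8.353473.
Hence n ≥ 8.353473/(2·0.146²) = 195.944.
The smallest integer n is 196.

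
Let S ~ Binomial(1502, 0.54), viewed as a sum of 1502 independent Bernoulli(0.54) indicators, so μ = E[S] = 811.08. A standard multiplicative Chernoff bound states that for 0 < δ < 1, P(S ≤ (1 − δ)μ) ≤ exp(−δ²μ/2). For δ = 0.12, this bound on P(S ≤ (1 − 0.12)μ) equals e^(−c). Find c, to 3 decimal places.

c = δ²μ/2 = 0.12²·811.08/2 = 5.8398.

5.840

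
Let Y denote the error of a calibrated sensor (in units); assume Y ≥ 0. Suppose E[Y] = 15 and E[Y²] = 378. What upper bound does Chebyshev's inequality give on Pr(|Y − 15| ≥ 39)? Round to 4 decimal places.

0.1006

Var(Y) = E[Y²] − (E[Y])² = 378 − 225 = 153.
Chebyshev's inequality: Pr(|Y − μ| ≥ t) ≤ Var(Y)/t² = 153/1521 = 0.1006.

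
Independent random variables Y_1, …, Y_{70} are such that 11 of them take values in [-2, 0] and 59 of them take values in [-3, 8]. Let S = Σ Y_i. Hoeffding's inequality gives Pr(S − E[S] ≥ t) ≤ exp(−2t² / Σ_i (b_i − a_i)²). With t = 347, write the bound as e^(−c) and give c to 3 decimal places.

33.526

Σ(b_i − a_i)² = 11·2² + 59·11² = 7183.
c = 2t² / 7183 = 2·347² / 7183 = 33.5261.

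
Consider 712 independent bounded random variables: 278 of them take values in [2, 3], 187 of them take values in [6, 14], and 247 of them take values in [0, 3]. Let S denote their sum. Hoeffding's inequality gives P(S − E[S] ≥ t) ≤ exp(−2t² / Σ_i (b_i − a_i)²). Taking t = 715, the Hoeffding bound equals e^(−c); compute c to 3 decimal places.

70.665

Σ(b_i − a_i)² = 278·1² + 187·8² + 247·3² = 14469.
c = 2t² / 14469 = 2·715² / 14469 = 70.6649.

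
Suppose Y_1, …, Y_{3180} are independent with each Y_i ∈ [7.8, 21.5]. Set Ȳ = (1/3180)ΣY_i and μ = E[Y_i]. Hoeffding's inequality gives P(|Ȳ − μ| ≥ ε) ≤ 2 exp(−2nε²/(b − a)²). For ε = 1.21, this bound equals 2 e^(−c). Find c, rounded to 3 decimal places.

c = 2nε²/(b − a)² = 2·3180·1.21² / 13.7² = 49.6120.

49.612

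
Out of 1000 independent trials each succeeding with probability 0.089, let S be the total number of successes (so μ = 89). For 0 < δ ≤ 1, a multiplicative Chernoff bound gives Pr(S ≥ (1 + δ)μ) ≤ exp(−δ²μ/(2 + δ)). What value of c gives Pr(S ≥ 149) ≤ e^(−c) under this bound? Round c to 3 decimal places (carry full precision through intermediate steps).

Write 149 = (1 + δ)μ, so δ = 149/89 − 1 = 0.6741573…
Then the exponent is δ²μ/(2 + δ) = (149 − μ)² / (μ·(2 + δ)) = 15.126050.

15.126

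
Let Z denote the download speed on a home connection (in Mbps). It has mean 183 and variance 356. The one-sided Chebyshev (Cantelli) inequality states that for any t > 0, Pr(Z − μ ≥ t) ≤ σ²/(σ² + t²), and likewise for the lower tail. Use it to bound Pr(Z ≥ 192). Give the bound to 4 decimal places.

0.8146

Here σ² = 356 and t = 9, so σ² + t² = 437.
Cantelli's bound: 356/437 = 0.8146.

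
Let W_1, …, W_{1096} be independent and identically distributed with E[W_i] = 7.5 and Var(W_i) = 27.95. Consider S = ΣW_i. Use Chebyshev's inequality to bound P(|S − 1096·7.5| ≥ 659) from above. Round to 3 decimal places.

0.071

Var(S) = n·Var(W_i) = 1096·27.95 = 30633.2.
Chebyshev: P(|S − 1096·7.5| ≥ 659) ≤ Var(S)/659² = 30633.2/434281 = 0.0705.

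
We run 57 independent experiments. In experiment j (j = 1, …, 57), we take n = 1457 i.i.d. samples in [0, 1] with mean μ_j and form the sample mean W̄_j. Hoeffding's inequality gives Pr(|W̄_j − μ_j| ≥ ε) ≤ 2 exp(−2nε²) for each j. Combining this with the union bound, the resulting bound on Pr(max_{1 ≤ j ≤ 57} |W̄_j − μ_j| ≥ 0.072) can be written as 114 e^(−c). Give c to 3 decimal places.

Union bound over the 57 events: Pr(max_{1 ≤ j ≤ 57} |W̄_j − μ_j| ≥ 0.072) ≤ 57·2·exp(−2nε²) = 114 exp(−2·1457·0.072²).
So c = 2·1457·0.072² = 15.1062.

15.106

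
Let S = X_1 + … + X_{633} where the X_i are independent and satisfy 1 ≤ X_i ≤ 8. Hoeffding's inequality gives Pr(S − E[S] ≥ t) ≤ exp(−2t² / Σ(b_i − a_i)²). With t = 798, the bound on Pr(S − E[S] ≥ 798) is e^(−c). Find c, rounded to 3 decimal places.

41.062

Σ(b_i − a_i)² = 633·(7)² = 31017.
c = 2t²/31017 = 2·798²/31017 = 41.0616.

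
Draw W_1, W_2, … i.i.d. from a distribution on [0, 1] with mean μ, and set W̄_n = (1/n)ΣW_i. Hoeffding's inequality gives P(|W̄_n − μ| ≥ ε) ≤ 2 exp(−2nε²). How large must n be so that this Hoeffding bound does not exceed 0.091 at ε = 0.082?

230

Require 2·exp(−2nε²) ≤ 0.091, i.e. 2nε² ≥ ln(2/0.091) = 3.090043.
So n ≥ 3.090043 / (2·0.082²) = 229.777.
The smallest integer n is 230.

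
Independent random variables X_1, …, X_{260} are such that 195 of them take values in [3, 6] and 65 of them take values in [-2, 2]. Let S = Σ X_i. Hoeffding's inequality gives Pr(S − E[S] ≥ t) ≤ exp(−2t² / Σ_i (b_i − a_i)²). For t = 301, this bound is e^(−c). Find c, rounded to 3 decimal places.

64.831

Σ(b_i − a_i)² = 195·3² + 65·4² = 2795.
c = 2t² / 2795 = 2·301² / 2795 = 64.8308.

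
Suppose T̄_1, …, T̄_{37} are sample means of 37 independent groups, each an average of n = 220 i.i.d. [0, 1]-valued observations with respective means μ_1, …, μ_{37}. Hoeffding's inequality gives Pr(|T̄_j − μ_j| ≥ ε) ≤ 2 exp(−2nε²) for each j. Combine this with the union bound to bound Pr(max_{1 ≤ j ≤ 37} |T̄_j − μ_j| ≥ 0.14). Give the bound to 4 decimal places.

Per-experiment Hoeffding bound: 2·exp(−2·220·0.14²) = 2·exp(−8.62400) = 0.00035948.
Union bound over 37 events: 37·0.00035948 = 0.01330.

0.0133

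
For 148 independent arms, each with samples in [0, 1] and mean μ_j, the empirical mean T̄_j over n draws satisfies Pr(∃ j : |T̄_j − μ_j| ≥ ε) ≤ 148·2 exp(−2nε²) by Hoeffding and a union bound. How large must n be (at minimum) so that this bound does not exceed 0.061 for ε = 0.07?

Need 2·148·exp(−2nε²) ≤ 0.061, i.e. exp(−2nε²) ≤ 0.061/296.
So 2nε² ≥ ln(296/0.061) = 8.487241.
Hence n ≥ 8.487241/(2·0.07²) = 866.045.
The smallest integer n is 867.

867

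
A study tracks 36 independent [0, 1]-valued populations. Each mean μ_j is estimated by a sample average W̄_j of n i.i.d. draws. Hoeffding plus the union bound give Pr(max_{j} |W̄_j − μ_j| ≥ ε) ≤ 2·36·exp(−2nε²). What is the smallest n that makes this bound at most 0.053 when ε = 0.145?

172

Need 2·36·exp(−2nε²) ≤ 0.053, i.e. exp(−2nε²) ≤ 0.053/72.
So 2nε² ≥ ln(72/0.053) = 7.214129.
Hence n ≥ 7.214129/(2·0.145²) = 171.561.
The smallest integer n is 172.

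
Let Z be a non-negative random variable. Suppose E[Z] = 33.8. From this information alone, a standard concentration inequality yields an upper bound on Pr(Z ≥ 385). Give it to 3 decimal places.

0.088

Only the mean of a non-negative variable is known, so Markov's inequality is the applicable tail bound.
Markov's inequality: for a non-negative random variable, Pr(Z ≥ a) ≤ E[Z]/a.
Here E[Z] = 33.8 and a = 385, so the bound is 33.8/385 = 0.0878.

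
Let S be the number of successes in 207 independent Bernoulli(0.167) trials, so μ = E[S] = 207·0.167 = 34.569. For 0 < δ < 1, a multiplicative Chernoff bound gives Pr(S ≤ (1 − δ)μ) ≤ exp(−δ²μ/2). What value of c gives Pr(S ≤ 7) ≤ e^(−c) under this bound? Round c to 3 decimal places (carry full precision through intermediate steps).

10.993

Write 7 = (1 − δ)μ, so δ = 1 − 7/34.569 = 0.7975064…
Then the exponent is δ²μ/2 = (μ − 7)²/(2μ) = 10.993227.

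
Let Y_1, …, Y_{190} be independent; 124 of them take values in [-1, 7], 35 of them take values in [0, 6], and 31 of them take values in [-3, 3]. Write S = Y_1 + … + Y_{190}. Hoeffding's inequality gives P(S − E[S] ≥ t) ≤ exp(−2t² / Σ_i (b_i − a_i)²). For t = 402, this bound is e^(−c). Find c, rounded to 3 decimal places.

31.343

Σ(b_i − a_i)² = 124·8² + 35·6² + 31·6² = 10312.
c = 2t² / 10312 = 2·402² / 10312 = 31.3429.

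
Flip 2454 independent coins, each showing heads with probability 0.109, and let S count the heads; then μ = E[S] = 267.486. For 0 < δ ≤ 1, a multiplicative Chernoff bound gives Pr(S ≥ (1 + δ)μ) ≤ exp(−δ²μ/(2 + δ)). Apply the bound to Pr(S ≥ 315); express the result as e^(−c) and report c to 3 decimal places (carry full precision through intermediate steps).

3.876

Write 315 = (1 + δ)μ, so δ = 315/267.486 − 1 = 0.1776317…
Then the exponent is δ²μ/(2 + δ) = (315 − μ)² / (μ·(2 + δ)) = 3.875767.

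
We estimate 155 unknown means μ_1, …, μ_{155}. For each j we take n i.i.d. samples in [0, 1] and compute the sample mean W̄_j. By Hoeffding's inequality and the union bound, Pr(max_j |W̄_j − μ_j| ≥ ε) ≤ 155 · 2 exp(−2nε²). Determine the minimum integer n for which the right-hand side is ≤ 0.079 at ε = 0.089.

523

Need 2·155·exp(−2nε²) ≤ 0.079, i.e. exp(−2nε²) ≤ 0.079/310.
So 2nε² ≥ ln(310/0.079) = 8.274880.
Hence n ≥ 8.274880/(2·0.089²) = 522.338.
The smallest integer n is 523.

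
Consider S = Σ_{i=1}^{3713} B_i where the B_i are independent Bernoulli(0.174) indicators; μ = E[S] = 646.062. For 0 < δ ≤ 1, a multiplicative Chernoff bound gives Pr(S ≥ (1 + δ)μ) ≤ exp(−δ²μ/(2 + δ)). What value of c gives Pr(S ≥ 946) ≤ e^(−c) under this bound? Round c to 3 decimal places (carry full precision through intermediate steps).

56.507

Write 946 = (1 + δ)μ, so δ = 946/646.062 − 1 = 0.4642558…
Then the exponent is δ²μ/(2 + δ) = (946 − μ)² / (μ·(2 + δ)) = 56.507098.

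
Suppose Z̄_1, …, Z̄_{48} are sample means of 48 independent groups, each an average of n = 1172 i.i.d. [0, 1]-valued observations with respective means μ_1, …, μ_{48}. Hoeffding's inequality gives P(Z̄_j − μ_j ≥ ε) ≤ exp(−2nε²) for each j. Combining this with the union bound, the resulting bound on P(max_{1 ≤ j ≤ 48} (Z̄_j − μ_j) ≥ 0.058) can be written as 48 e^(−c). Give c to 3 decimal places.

7.885

Union bound over the 48 events: P(max_{1 ≤ j ≤ 48} (Z̄_j − μ_j) ≥ 0.058) ≤ 48·exp(−2nε²) = 48 exp(−2·1172·0.058²).
So c = 2·1172·0.058² = 7.8852.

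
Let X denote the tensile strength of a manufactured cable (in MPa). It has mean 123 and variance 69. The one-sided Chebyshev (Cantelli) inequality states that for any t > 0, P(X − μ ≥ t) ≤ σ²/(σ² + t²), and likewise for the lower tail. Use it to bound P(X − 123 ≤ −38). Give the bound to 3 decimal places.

Here σ² = 69 and t = 38, so σ² + t² = 1513.
Cantelli's bound: 69/1513 = 0.0456.

0.046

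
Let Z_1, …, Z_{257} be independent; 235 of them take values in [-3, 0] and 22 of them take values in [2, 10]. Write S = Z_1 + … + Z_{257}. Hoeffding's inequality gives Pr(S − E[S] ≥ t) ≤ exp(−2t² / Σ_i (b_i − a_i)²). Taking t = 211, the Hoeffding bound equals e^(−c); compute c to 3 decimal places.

25.274

Σ(b_i − a_i)² = 235·3² + 22·8² = 3523.
c = 2t² / 3523 = 2·211² / 3523 = 25.2745.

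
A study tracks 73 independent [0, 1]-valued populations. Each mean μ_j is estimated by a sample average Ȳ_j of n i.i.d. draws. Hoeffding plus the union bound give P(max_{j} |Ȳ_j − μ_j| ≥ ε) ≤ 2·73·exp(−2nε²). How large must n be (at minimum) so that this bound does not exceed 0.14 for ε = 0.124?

226

Need 2·73·exp(−2nε²) ≤ 0.14, i.e. exp(−2nε²) ≤ 0.14/146.
So 2nε² ≥ ln(146/0.14) = 6.949719.
Hence n ≥ 6.949719/(2·0.124²) = 225.992.
The smallest integer n is 226.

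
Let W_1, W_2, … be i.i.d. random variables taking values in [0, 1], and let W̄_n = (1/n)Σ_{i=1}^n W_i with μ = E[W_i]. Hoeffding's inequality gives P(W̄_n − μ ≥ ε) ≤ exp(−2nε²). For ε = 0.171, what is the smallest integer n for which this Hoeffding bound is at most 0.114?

Require exp(−2nε²) ≤ 0.114, i.e. 2nε² ≥ ln(1/0.114) = 2.171557.
So n ≥ 2.171557 / (2·0.171²) = 37.132.
The smallest integer n is 38.

38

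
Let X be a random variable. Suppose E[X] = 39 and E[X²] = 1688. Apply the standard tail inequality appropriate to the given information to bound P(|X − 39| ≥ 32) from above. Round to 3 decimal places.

The first two moments determine the variance, so Chebyshev's inequality is the sharpest standard bound available.
Var(X) = E[X²] − (E[X])² = 1688 − 1521 = 167.
Chebyshev's inequality: P(|X − μ| ≥ t) ≤ Var(X)/t² = 167/1024 = 0.1631.

0.163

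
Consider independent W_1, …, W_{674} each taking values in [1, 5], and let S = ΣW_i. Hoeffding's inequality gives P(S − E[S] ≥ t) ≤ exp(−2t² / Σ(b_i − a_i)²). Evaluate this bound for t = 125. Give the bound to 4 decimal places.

0.0551

Σ(b_i − a_i)² = 674·(4)² = 10784.
Exponent = 2·125²/10784 = 2.8978.
Bound = exp(−2.8978) = 0.05514.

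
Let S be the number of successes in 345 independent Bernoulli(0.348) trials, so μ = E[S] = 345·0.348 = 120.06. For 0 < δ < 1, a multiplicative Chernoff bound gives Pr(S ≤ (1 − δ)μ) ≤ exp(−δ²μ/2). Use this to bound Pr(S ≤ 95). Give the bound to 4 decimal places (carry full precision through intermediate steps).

Write 95 = (1 − δ)μ, so δ = 1 − 95/120.06 = 0.208729…
Then the exponent is δ²μ/2 = (μ − 95)²/(2μ) = 2.615374.
Bound = exp(−2.615374) = 0.07314.

0.0731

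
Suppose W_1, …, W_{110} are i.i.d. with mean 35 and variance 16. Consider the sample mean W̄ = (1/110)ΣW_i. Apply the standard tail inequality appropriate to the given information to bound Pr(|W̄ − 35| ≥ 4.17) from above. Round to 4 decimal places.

With mean and variance of each term known, Chebyshev's inequality bounds the deviation of the sum (or sample mean).
Var(W̄) = Var(W_i)/n = 16/110 = 0.14545.
Chebyshev: Pr(|W̄ − 35| ≥ 4.17) ≤ Var(W̄)/(4.17)² = 16/(110·4.17²) = 0.0084.

0.0084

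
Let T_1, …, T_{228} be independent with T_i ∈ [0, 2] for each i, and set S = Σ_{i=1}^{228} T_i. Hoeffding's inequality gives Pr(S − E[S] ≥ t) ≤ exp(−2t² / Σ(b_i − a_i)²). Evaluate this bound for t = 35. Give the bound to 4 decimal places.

Σ(b_i − a_i)² = 228·(2)² = 912.
Exponent = 2·35²/912 = 2.6864.
Bound = exp(−2.6864) = 0.06813.

0.0681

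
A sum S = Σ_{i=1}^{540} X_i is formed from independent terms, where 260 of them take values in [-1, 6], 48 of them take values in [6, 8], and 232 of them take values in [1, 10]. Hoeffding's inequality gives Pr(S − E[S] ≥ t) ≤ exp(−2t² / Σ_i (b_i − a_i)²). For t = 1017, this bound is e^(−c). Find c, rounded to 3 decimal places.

65.205

Σ(b_i − a_i)² = 260·7² + 48·2² + 232·9² = 31724.
c = 2t² / 31724 = 2·1017² / 31724 = 65.2055.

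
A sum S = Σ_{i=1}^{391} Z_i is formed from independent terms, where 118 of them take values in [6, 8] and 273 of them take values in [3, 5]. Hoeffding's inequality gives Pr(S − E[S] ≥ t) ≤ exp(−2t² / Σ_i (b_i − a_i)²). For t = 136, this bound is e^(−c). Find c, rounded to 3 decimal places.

Σ(b_i − a_i)² = 118·2² + 273·2² = 1564.
c = 2t² / 1564 = 2·136² / 1564 = 23.6522.

23.652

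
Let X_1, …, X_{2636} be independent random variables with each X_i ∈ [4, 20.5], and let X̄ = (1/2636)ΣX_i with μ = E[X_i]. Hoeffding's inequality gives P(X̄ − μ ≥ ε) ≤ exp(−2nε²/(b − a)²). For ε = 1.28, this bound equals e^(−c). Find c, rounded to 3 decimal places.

c = 2nε²/(b − a)² = 2·2636·1.28² / 16.5² = 31.7269.

31.727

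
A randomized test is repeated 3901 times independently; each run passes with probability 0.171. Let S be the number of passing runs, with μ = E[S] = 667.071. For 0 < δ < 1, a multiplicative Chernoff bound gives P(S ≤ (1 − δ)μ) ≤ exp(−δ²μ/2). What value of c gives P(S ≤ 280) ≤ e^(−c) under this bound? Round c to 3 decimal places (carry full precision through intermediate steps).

Write 280 = (1 − δ)μ, so δ = 1 − 280/667.071 = 0.5802546…
Then the exponent is δ²μ/2 = (μ − 280)²/(2μ) = 112.299859.

112.300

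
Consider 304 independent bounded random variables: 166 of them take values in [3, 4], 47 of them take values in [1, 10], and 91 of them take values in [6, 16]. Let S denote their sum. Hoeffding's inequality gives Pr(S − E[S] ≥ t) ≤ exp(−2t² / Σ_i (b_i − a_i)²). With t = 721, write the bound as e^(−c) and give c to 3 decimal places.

79.529

Σ(b_i − a_i)² = 166·1² + 47·9² + 91·10² = 13073.
c = 2t² / 13073 = 2·721² / 13073 = 79.5290.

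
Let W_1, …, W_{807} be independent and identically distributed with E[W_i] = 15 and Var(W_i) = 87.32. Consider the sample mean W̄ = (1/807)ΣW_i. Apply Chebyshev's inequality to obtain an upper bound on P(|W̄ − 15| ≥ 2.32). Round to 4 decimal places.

Var(W̄) = Var(W_i)/n = 87.32/807 = 0.1082.
Chebyshev: P(|W̄ − 15| ≥ 2.32) ≤ Var(W̄)/(2.32)² = 87.32/(807·2.32²) = 0.0201.

0.0201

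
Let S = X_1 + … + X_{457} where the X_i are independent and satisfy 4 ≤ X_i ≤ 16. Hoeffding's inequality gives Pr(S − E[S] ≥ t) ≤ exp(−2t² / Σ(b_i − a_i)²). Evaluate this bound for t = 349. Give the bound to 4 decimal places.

Σ(b_i − a_i)² = 457·(12)² = 65808.
Exponent = 2·349²/65808 = 3.7017.
Bound = exp(−3.7017) = 0.02468.

0.0247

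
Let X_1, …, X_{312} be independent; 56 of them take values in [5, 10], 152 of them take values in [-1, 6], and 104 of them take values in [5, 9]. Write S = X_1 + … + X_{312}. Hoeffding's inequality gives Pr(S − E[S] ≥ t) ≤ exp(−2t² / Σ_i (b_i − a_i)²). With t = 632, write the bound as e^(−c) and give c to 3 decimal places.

Σ(b_i − a_i)² = 56·5² + 152·7² + 104·4² = 10512.
c = 2t² / 10512 = 2·632² / 10512 = 75.9939.

75.994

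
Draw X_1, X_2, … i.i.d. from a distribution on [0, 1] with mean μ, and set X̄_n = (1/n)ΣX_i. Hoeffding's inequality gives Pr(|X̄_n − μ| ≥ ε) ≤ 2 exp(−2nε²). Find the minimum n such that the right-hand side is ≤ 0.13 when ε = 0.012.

9491

Require 2·exp(−2nε²) ≤ 0.13, i.e. 2nε² ≥ ln(2/0.13) = 2.733368.
So n ≥ 2.733368 / (2·0.012²) = 9490.861.
The smallest integer n is 9491.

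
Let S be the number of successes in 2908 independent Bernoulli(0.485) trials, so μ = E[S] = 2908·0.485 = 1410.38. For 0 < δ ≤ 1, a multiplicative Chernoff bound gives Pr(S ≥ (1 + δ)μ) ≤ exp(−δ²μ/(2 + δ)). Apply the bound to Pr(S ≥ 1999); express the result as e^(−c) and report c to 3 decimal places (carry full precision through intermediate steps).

101.624

Write 1999 = (1 + δ)μ, so δ = 1999/1410.38 − 1 = 0.4173485…
Then the exponent is δ²μ/(2 + δ) = (1999 − μ)² / (μ·(2 + δ)) = 101.623610.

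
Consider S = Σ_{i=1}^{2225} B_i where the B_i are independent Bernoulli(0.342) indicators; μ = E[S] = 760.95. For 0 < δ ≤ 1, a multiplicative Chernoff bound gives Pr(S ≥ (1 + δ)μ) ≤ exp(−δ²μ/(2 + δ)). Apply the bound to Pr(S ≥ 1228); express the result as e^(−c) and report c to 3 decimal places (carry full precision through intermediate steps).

109.674

Write 1228 = (1 + δ)μ, so δ = 1228/760.95 − 1 = 0.6137723…
Then the exponent is δ²μ/(2 + δ) = (1228 − μ)² / (μ·(2 + δ)) = 109.673799.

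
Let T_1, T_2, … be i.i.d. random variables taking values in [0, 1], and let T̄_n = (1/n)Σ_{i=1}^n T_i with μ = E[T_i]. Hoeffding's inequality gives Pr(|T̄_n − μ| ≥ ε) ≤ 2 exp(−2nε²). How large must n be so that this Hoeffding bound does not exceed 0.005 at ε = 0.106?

267

Require 2·exp(−2nε²) ≤ 0.005, i.e. 2nε² ≥ ln(2/0.005) = 5.991465.
So n ≥ 5.991465 / (2·0.106²) = 266.619.
The smallest integer n is 267.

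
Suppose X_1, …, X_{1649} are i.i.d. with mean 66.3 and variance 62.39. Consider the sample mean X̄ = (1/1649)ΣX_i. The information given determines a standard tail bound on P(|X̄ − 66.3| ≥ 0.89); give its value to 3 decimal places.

With mean and variance of each term known, Chebyshev's inequality bounds the deviation of the sum (or sample mean).
Var(X̄) = Var(X_i)/n = 62.39/1649 = 0.037835.
Chebyshev: P(|X̄ − 66.3| ≥ 0.89) ≤ Var(X̄)/(0.89)² = 62.39/(1649·0.89²) = 0.0478.

0.048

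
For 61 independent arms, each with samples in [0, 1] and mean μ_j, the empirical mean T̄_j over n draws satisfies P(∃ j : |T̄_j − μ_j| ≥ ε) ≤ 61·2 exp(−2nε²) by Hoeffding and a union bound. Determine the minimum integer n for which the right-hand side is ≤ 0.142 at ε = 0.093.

391

Need 2·61·exp(−2nε²) ≤ 0.142, i.e. exp(−2nε²) ≤ 0.142/122.
So 2nε² ≥ ln(122/0.142) = 6.755949.
Hence n ≥ 6.755949/(2·0.093²) = 390.562.
The smallest integer n is 391.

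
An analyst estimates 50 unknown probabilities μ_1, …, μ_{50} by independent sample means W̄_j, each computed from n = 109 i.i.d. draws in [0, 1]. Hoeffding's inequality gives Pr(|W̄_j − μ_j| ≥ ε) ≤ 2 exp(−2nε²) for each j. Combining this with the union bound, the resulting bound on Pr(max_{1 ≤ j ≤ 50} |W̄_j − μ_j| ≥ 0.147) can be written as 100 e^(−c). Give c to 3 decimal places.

Union bound over the 50 events: Pr(max_{1 ≤ j ≤ 50} |W̄_j − μ_j| ≥ 0.147) ≤ 50·2·exp(−2nε²) = 100 exp(−2·109·0.147²).
So c = 2·109·0.147² = 4.7108.

4.711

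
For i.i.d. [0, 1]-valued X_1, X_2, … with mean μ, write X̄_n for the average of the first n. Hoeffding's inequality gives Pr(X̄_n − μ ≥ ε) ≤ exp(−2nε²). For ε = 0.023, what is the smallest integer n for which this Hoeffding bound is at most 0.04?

Require exp(−2nε²) ≤ 0.04, i.e. 2nε² ≥ ln(1/0.04) = 3.218876.
So n ≥ 3.218876 / (2·0.023²) = 3042.416.
The smallest integer n is 3043.

3043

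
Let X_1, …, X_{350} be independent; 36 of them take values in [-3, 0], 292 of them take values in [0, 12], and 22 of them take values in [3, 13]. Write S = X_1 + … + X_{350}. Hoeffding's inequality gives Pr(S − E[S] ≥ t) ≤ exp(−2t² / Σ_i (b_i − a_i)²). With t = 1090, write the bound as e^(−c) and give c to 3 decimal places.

53.311

Σ(b_i − a_i)² = 36·3² + 292·12² + 22·10² = 44572.
c = 2t² / 44572 = 2·1090² / 44572 = 53.3115.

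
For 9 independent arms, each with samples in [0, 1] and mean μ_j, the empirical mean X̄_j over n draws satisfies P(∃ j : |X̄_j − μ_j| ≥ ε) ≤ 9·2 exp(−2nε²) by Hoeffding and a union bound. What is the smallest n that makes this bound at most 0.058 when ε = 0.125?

184

Need 2·9·exp(−2nε²) ≤ 0.058, i.e. exp(−2nε²) ≤ 0.058/18.
So 2nε² ≥ ln(18/0.058) = 5.737684.
Hence n ≥ 5.737684/(2·0.125²) = 183.606.
The smallest integer n is 184.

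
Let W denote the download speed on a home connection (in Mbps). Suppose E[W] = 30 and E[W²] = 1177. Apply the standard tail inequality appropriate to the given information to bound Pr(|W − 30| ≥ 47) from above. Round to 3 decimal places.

0.125

The first two moments determine the variance, so Chebyshev's inequality is the sharpest standard bound available.
Var(W) = E[W²] − (E[W])² = 1177 − 900 = 277.
Chebyshev's inequality: Pr(|W − μ| ≥ t) ≤ Var(W)/t² = 277/2209 = 0.1254.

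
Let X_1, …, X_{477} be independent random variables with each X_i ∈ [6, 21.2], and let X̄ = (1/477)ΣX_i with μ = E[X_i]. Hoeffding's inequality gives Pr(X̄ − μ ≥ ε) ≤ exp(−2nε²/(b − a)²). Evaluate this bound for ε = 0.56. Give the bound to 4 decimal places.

0.2739

Exponent: 2nε²/(b − a)² = 2·477·0.56² / 15.2² = 1.29490.
Bound = exp(−1.29490) = 0.27392.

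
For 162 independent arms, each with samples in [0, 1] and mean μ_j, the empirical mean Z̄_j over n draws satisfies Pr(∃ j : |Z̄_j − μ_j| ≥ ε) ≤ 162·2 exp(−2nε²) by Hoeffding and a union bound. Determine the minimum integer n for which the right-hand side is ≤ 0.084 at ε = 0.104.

Need 2·162·exp(−2nε²) ≤ 0.084, i.e. exp(−2nε²) ≤ 0.084/324.
So 2nε² ≥ ln(324/0.084) = 8.257682.
Hence n ≥ 8.257682/(2·0.104²) = 381.735.
The smallest integer n is 382.

382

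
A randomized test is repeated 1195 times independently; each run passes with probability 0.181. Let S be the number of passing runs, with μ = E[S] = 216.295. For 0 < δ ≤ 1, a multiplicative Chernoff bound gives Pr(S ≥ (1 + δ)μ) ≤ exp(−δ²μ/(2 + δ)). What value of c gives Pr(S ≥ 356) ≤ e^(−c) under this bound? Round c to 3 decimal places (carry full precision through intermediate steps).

34.104

Write 356 = (1 + δ)μ, so δ = 356/216.295 − 1 = 0.6459003…
Then the exponent is δ²μ/(2 + δ) = (356 − μ)² / (μ·(2 + δ)) = 34.103892.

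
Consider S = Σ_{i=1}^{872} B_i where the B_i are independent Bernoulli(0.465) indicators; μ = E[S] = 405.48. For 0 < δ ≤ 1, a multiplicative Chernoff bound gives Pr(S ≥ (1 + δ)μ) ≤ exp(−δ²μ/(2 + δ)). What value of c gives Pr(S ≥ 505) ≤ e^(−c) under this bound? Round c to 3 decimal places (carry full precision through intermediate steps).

10.878

Write 505 = (1 + δ)μ, so δ = 505/405.48 − 1 = 0.2454375…
Then the exponent is δ²μ/(2 + δ) = (505 − μ)² / (μ·(2 + δ)) = 10.878032.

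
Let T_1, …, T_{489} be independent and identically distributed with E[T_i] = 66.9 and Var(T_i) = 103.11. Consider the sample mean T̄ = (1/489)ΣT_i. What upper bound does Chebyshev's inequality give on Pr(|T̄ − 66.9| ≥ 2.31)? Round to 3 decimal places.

0.040

Var(T̄) = Var(T_i)/n = 103.11/489 = 0.21086.
Chebyshev: Pr(|T̄ − 66.9| ≥ 2.31) ≤ Var(T̄)/(2.31)² = 103.11/(489·2.31²) = 0.0395.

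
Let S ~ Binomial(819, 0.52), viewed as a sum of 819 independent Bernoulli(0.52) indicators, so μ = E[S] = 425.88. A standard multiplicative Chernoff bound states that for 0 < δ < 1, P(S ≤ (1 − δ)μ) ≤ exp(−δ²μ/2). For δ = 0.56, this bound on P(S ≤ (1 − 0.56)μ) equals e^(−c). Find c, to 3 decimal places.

66.778

c = δ²μ/2 = 0.56²·425.88/2 = 66.7780.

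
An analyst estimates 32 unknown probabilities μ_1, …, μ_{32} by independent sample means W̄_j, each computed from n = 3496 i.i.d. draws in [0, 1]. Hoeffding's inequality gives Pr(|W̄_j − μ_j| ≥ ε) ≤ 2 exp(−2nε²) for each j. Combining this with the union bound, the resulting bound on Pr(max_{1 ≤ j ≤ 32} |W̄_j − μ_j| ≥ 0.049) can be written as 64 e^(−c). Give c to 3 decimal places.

16.788

Union bound over the 32 events: Pr(max_{1 ≤ j ≤ 32} |W̄_j − μ_j| ≥ 0.049) ≤ 32·2·exp(−2nε²) = 64 exp(−2·3496·0.049²).
So c = 2·3496·0.049² = 16.7878.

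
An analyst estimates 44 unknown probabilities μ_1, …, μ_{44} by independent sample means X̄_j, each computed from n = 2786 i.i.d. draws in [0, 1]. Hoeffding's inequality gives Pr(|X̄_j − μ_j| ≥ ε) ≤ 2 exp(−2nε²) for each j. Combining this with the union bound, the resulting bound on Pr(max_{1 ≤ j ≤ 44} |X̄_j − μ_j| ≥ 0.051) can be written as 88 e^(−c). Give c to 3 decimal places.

14.493

Union bound over the 44 events: Pr(max_{1 ≤ j ≤ 44} |X̄_j − μ_j| ≥ 0.051) ≤ 44·2·exp(−2nε²) = 88 exp(−2·2786·0.051²).
So c = 2·2786·0.051² = 14.4928.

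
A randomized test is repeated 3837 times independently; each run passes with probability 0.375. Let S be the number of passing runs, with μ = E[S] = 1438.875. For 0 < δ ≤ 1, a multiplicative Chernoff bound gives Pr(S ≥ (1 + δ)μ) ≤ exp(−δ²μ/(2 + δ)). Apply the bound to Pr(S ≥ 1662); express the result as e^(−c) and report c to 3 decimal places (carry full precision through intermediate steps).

Write 1662 = (1 + δ)μ, so δ = 1662/1438.875 − 1 = 0.1550691…
Then the exponent is δ²μ/(2 + δ) = (1662 − μ)² / (μ·(2 + δ)) = 16.055070.

16.055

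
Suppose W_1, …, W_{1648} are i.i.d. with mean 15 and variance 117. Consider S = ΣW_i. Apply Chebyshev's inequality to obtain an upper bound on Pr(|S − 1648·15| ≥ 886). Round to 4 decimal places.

Var(S) = n·Var(W_i) = 1648·117 = 192816.
Chebyshev: Pr(|S − 1648·15| ≥ 886) ≤ Var(S)/886² = 192816/784996 = 0.2456.

0.2456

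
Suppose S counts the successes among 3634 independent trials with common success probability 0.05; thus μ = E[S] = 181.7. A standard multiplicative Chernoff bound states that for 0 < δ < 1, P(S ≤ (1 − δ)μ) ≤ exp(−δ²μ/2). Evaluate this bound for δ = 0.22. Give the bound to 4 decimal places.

0.0123

Exponent = δ²μ/2 = 0.22²·181.7/2 = 4.3971.
Bound = exp(−4.3971) = 0.01231.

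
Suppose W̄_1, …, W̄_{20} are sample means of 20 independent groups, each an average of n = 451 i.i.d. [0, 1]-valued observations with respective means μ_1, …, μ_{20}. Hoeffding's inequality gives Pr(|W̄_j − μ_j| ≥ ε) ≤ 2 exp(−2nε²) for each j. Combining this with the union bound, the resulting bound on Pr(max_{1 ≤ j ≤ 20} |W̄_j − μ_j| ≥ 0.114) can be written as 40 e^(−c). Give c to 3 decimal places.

11.722

Union bound over the 20 events: Pr(max_{1 ≤ j ≤ 20} |W̄_j − μ_j| ≥ 0.114) ≤ 20·2·exp(−2nε²) = 40 exp(−2·451·0.114²).
So c = 2·451·0.114² = 11.7224.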